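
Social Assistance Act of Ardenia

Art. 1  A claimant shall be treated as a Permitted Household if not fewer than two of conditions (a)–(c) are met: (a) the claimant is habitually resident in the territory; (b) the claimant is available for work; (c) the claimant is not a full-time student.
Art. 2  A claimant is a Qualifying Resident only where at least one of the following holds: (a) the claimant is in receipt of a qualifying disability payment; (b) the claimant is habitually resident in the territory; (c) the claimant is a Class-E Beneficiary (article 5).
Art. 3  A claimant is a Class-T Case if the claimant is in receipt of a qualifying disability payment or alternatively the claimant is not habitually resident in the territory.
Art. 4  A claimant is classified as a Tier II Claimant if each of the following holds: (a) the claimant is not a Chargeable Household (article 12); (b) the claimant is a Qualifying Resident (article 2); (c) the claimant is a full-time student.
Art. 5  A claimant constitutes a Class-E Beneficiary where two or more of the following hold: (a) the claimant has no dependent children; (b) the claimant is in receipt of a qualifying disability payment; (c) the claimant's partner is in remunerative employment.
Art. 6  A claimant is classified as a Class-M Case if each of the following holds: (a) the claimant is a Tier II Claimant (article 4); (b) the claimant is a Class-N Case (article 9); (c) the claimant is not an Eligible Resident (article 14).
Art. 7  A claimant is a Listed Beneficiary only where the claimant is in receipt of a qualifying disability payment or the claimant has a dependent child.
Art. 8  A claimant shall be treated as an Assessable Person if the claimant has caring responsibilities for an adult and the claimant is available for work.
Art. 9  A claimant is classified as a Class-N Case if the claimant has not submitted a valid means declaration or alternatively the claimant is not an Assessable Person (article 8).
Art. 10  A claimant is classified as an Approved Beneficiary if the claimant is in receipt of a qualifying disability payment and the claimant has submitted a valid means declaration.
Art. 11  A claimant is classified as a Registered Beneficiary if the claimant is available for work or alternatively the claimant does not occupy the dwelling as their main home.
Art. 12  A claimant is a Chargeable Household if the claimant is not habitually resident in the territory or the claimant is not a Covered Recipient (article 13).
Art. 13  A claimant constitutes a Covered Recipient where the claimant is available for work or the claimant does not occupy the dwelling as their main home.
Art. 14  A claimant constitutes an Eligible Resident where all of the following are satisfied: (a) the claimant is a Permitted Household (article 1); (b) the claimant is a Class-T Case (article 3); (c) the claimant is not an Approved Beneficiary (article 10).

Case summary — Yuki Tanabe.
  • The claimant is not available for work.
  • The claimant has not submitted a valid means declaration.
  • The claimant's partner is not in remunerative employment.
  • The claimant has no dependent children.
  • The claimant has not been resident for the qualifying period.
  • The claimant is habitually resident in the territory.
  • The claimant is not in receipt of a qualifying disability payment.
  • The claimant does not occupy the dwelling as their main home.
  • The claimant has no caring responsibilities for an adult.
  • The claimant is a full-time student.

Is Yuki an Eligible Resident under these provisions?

No

Under article 1: the claimant is habitually resident in the territory? yes; the claimant is available for work? no; the claimant is not a full-time student? no — 1 of 3 hold (need ≥2) → not satisfied.
Under article 3: the claimant is in receipt of a qualifying disability payment? no; or the claimant is not habitually resident in the territory? no. So the claimant is not a Class-T Case.
Under article 10: the claimant is in receipt of a qualifying disability payment? no; and the claimant has submitted a valid means declaration? no. So the claimant is not an Approved Beneficiary.
Under article 14: Permitted Household (article 1)? no; and Class-T Case (article 3)? no; and not an Approved Beneficiary (article 10)? yes. So the claimant is not an Eligible Resident.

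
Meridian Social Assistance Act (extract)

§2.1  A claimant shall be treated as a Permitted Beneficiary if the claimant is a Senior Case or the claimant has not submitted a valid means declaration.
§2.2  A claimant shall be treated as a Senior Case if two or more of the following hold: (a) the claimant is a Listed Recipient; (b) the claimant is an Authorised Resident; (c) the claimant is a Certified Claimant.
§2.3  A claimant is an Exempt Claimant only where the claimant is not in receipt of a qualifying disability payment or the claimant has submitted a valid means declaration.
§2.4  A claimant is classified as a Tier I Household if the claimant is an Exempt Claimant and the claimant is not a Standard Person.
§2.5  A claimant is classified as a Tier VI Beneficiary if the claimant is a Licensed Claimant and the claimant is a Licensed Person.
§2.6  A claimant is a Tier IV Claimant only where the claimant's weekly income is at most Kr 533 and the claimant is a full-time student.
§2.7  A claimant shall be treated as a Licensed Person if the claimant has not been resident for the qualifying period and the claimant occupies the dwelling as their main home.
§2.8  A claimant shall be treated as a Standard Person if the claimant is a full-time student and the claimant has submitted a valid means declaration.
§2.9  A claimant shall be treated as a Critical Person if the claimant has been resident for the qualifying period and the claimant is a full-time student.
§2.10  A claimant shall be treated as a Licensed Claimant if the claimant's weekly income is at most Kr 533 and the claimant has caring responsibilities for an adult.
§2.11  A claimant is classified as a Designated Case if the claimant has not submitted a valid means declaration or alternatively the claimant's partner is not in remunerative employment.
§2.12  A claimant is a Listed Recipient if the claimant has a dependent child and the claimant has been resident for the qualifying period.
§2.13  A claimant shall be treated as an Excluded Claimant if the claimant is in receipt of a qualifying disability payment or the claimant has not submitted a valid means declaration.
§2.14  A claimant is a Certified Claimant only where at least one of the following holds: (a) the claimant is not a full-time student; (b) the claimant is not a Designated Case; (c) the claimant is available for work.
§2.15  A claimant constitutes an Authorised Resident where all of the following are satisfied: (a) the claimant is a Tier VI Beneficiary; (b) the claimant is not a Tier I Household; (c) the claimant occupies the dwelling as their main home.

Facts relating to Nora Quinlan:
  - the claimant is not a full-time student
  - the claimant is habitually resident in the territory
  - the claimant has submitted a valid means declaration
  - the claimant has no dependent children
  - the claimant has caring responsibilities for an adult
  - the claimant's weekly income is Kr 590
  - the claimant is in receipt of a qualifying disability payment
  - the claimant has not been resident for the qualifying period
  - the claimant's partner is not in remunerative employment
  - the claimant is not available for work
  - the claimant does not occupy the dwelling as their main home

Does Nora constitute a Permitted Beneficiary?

§2.12 — Listed Recipient: [the claimant has a dependent child? no] AND [the claimant has been resident for the qualifying period? no] → not satisfied.
§2.10 — Licensed Claimant: [claimant's weekly income: Kr 590 ≤ Kr 533? no] AND [the claimant has caring responsibilities for an adult? yes] → not satisfied.
§2.7 — Licensed Person: [the claimant has not been resident for the qualifying period? yes] AND [the claimant occupies the dwelling as their main home? no] → not satisfied.
§2.5 — Tier VI Beneficiary: [Licensed Claimant (§2.10)? no] AND [Licensed Person (§2.7)? no] → not satisfied.
§2.3 — Exempt Claimant: [the claimant is not in receipt of a qualifying disability payment? no] OR [the claimant has submitted a valid means declaration? yes] → satisfied.
§2.8 — Standard Person: [the claimant is a full-time student? no] AND [the claimant has submitted a valid means declaration? yes] → not satisfied.
§2.4 — Tier I Household: [Exempt Claimant (§2.3)? yes] AND [not a Standard Person (§2.8)? yes] → satisfied.
§2.15 — Authorised Resident: [Tier VI Beneficiary (§2.5)? no] AND [not a Tier I Household (§2.4)? no] AND [the claimant occupies the dwelling as their main home? no] → not satisfied.
§2.11 — Designated Case: [the claimant has not submitted a valid means declaration? no] OR [the claimant's partner is not in remunerative employment? yes] → satisfied.
§2.14 — Certified Claimant: [the claimant is not a full-time student? yes] OR [not a Designated Case (§2.11)? no] OR [the claimant is available for work? no] → satisfied.
§2.2 — Senior Case: Listed Recipient (§2.12)? no; Authorised Resident (§2.15)? no; Certified Claimant (§2.14)? yes — 1 of 3 hold (need ≥2) → not satisfied.
§2.1 — Permitted Beneficiary: [Senior Case (§2.2)? no] OR [the claimant has not submitted a valid means declaration? no] → not satisfied.

No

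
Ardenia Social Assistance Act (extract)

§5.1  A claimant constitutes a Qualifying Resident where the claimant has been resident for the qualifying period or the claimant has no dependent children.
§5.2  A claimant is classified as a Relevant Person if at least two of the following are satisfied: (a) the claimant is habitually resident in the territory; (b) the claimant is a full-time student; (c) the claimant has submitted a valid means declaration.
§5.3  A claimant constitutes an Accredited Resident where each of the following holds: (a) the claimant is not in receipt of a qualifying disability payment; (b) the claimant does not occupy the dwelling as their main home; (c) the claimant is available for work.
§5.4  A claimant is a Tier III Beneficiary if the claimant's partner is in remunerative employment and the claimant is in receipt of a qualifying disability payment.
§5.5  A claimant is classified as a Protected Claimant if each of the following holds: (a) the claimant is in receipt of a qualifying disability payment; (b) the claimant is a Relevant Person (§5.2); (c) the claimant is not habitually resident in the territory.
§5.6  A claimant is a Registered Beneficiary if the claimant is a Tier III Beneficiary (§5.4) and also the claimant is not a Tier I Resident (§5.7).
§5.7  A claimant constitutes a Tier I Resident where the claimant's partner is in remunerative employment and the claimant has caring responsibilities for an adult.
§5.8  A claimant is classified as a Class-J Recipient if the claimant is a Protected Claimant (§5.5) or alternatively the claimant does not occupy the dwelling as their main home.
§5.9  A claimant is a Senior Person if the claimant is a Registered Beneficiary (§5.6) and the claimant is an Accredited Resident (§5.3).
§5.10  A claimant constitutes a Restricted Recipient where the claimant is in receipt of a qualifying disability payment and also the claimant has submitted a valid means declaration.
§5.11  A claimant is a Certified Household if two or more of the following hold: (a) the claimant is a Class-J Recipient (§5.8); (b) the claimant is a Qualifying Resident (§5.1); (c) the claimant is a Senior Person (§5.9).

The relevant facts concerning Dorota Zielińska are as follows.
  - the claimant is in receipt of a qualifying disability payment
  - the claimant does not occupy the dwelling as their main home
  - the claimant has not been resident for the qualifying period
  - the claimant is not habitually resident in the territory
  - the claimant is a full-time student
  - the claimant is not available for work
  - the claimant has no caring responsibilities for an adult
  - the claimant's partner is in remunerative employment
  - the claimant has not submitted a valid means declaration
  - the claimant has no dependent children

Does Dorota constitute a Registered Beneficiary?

§5.4 — Tier III Beneficiary: [the claimant's partner is in remunerative employment? yes] AND [the claimant is in receipt of a qualifying disability payment? yes] → satisfied.
§5.7 — Tier I Resident: [the claimant's partner is in remunerative employment? yes] AND [the claimant has caring responsibilities for an adult? no] → not satisfied.
§5.6 — Registered Beneficiary: [Tier III Beneficiary (§5.4)? yes] AND [not a Tier I Resident (§5.7)? yes] → satisfied.

Yes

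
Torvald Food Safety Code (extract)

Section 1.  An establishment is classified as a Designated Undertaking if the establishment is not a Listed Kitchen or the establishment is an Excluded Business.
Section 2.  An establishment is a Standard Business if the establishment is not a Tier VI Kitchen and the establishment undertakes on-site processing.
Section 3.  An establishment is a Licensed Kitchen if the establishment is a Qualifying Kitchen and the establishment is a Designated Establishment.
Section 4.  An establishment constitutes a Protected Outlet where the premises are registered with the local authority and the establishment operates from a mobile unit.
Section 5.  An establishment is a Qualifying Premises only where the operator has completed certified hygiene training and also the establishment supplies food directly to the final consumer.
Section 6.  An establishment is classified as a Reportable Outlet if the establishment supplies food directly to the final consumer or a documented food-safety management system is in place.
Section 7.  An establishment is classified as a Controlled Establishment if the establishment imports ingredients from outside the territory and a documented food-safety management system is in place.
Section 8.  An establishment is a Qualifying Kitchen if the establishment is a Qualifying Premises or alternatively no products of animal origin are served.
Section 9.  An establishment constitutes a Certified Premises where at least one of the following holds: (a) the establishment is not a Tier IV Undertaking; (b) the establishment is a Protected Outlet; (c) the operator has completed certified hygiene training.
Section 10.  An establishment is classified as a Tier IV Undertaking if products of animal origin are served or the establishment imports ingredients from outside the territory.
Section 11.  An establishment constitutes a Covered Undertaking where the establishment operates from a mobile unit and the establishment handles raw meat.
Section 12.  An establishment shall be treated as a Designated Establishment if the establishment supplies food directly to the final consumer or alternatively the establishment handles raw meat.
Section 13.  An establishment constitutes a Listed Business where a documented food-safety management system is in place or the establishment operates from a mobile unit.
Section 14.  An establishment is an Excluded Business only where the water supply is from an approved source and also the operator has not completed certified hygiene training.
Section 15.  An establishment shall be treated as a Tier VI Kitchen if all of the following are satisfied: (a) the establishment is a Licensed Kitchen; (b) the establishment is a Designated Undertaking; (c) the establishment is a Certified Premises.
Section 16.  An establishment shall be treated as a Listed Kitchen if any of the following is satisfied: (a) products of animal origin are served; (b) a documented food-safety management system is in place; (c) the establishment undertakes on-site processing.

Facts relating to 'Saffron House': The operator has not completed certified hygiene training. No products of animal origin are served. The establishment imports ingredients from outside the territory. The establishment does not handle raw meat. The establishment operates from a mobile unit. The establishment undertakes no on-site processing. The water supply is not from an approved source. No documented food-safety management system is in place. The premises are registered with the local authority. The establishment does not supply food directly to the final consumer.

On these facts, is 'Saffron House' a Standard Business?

section 5 — Qualifying Premises: [the operator has completed certified hygiene training? no] AND [the establishment supplies food directly to the final consumer? no] → not satisfied.
section 8 — Qualifying Kitchen: [Qualifying Premises (section 5)? no] OR [no products of animal origin are served? yes] → satisfied.
section 12 — Designated Establishment: [the establishment supplies food directly to the final consumer? no] OR [the establishment handles raw meat? no] → not satisfied.
section 3 — Licensed Kitchen: [Qualifying Kitchen (section 8)? yes] AND [Designated Establishment (section 12)? no] → not satisfied.
section 16 — Listed Kitchen: [products of animal origin are served? no] OR [a documented food-safety management system is in place? no] OR [the establishment undertakes on-site processing? no] → not satisfied.
section 14 — Excluded Business: [the water supply is from an approved source? no] AND [the operator has not completed certified hygiene training? yes] → not satisfied.
section 1 — Designated Undertaking: [not a Listed Kitchen (section 16)? yes] OR [Excluded Business (section 14)? no] → satisfied.
section 10 — Tier IV Undertaking: [products of animal origin are served? no] OR [the establishment imports ingredients from outside the territory? yes] → satisfied.
section 4 — Protected Outlet: [the premises are registered with the local authority? yes] AND [the establishment operates from a mobile unit? yes] → satisfied.
section 9 — Certified Premises: [not a Tier IV Undertaking (section 10)? no] OR [Protected Outlet (section 4)? yes] OR [the operator has completed certified hygiene training? no] → satisfied.
section 15 — Tier VI Kitchen: [Licensed Kitchen (section 3)? no] AND [Designated Undertaking (section 1)? yes] AND [Certified Premises (section 9)? yes] → not satisfied.
section 2 — Standard Business: [not a Tier VI Kitchen (section 15)? yes] AND [the establishment undertakes on-site processing? no] → not satisfied.

No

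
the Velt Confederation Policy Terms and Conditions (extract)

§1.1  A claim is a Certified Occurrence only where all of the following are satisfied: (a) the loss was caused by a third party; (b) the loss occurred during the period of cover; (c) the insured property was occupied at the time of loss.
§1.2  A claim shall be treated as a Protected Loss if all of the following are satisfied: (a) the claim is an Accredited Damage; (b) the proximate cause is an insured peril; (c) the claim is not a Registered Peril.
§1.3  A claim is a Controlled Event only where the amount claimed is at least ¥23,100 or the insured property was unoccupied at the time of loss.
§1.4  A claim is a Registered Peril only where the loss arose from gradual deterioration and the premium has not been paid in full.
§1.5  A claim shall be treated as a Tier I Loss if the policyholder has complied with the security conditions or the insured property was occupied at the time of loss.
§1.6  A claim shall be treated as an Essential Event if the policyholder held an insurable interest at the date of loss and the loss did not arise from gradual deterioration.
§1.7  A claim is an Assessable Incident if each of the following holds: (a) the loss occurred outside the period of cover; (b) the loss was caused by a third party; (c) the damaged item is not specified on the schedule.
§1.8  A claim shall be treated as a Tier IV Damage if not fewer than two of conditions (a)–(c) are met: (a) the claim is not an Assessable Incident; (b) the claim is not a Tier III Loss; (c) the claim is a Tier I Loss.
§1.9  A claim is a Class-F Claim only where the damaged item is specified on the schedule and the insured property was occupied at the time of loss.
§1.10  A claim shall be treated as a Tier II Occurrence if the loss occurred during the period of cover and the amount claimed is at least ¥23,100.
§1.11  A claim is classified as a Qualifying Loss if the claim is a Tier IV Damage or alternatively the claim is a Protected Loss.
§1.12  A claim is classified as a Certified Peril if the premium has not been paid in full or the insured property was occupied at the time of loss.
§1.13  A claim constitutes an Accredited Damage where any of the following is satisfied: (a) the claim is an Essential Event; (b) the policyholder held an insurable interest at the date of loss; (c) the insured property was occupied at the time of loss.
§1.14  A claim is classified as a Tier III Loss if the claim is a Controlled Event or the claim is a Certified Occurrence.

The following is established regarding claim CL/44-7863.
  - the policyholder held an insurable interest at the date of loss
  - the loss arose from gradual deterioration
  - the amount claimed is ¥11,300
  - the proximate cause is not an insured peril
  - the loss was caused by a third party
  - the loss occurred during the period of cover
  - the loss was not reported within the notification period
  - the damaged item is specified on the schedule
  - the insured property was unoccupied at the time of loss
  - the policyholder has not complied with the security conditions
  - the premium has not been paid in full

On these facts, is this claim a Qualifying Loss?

No

§1.7 — Assessable Incident: [the loss occurred outside the period of cover? no] AND [the loss was caused by a third party? yes] AND [the damaged item is not specified on the schedule? no] → not satisfied.
§1.3 — Controlled Event: [amount claimed: ¥11,300 ≥ ¥23,100? no] OR [the insured property was unoccupied at the time of loss? yes] → satisfied.
§1.1 — Certified Occurrence: [the loss was caused by a third party? yes] AND [the loss occurred during the period of cover? yes] AND [the insured property was occupied at the time of loss? no] → not satisfied.
§1.14 — Tier III Loss: [Controlled Event (§1.3)? yes] OR [Certified Occurrence (§1.1)? no] → satisfied.
§1.5 — Tier I Loss: [the policyholder has complied with the security conditions? no] OR [the insured property was occupied at the time of loss? no] → not satisfied.
§1.8 — Tier IV Damage: not an Assessable Incident (§1.7)? yes; not a Tier III Loss (§1.14)? no; Tier I Loss (§1.5)? no — 1 of 3 hold (need ≥2) → not satisfied.
§1.6 — Essential Event: [the policyholder held an insurable interest at the date of loss? yes] AND [the loss did not arise from gradual deterioration? no] → not satisfied.
§1.13 — Accredited Damage: [Essential Event (§1.6)? no] OR [the policyholder held an insurable interest at the date of loss? yes] OR [the insured property was occupied at the time of loss? no] → satisfied.
§1.4 — Registered Peril: [the loss arose from gradual deterioration? yes] AND [the premium has not been paid in full? yes] → satisfied.
§1.2 — Protected Loss: [Accredited Damage (§1.13)? yes] AND [the proximate cause is an insured peril? no] AND [not a Registered Peril (§1.4)? no] → not satisfied.
§1.11 — Qualifying Loss: [Tier IV Damage (§1.8)? no] OR [Protected Loss (§1.2)? no] → not satisfied.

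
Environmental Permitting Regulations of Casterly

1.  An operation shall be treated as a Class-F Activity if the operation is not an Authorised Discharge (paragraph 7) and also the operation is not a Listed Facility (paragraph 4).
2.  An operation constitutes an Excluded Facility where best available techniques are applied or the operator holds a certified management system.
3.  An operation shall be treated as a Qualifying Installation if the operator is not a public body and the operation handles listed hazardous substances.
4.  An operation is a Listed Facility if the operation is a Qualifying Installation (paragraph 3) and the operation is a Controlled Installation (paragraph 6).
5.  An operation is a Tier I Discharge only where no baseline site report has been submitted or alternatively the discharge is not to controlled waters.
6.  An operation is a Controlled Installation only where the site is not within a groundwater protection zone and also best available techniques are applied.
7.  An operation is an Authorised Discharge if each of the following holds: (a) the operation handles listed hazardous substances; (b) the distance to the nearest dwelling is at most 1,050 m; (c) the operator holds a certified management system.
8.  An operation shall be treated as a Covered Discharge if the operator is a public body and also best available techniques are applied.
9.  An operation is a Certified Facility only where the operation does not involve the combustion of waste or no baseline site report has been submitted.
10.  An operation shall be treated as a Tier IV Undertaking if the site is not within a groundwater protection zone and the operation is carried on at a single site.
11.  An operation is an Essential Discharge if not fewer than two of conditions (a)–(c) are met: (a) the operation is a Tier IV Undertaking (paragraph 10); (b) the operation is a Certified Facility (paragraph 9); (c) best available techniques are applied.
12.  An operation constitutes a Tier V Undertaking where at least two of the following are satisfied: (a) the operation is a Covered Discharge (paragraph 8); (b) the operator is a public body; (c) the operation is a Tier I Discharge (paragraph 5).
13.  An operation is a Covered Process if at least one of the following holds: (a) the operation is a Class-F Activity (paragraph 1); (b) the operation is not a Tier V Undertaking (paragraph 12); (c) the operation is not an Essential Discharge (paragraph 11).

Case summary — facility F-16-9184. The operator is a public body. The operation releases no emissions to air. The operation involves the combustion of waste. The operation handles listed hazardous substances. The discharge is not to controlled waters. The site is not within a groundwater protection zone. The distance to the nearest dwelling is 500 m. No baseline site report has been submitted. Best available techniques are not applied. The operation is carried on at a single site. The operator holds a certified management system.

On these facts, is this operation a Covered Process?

No

paragraph 7 — Authorised Discharge: [the operation handles listed hazardous substances? yes] AND [distance to the nearest dwelling: 500 m ≤ 1,050 m? yes] AND [the operator holds a certified management system? yes] → satisfied.
paragraph 3 — Qualifying Installation: [the operator is not a public body? no] AND [the operation handles listed hazardous substances? yes] → not satisfied.
paragraph 6 — Controlled Installation: [the site is not within a groundwater protection zone? yes] AND [best available techniques are applied? no] → not satisfied.
paragraph 4 — Listed Facility: [Qualifying Installation (paragraph 3)? no] AND [Controlled Installation (paragraph 6)? no] → not satisfied.
paragraph 1 — Class-F Activity: [not an Authorised Discharge (paragraph 7)? no] AND [not a Listed Facility (paragraph 4)? yes] → not satisfied.
paragraph 8 — Covered Discharge: [the operator is a public body? yes] AND [best available techniques are applied? no] → not satisfied.
paragraph 5 — Tier I Discharge: [no baseline site report has been submitted? yes] OR [the discharge is not to controlled waters? yes] → satisfied.
paragraph 12 — Tier V Undertaking: Covered Discharge (paragraph 8)? no; the operator is a public body? yes; Tier I Discharge (paragraph 5)? yes — 2 of 3 hold (need ≥2) → satisfied.
paragraph 10 — Tier IV Undertaking: [the site is not within a groundwater protection zone? yes] AND [the operation is carried on at a single site? yes] → satisfied.
paragraph 9 — Certified Facility: [the operation does not involve the combustion of waste? no] OR [no baseline site report has been submitted? yes] → satisfied.
paragraph 11 — Essential Discharge: Tier IV Undertaking (paragraph 10)? yes; Certified Facility (paragraph 9)? yes; best available techniques are applied? no — 2 of 3 hold (need ≥2) → satisfied.
paragraph 13 — Covered Process: [Class-F Activity (paragraph 1)? no] OR [not a Tier V Undertaking (paragraph 12)? no] OR [not an Essential Discharge (paragraph 11)? no] → not satisfied.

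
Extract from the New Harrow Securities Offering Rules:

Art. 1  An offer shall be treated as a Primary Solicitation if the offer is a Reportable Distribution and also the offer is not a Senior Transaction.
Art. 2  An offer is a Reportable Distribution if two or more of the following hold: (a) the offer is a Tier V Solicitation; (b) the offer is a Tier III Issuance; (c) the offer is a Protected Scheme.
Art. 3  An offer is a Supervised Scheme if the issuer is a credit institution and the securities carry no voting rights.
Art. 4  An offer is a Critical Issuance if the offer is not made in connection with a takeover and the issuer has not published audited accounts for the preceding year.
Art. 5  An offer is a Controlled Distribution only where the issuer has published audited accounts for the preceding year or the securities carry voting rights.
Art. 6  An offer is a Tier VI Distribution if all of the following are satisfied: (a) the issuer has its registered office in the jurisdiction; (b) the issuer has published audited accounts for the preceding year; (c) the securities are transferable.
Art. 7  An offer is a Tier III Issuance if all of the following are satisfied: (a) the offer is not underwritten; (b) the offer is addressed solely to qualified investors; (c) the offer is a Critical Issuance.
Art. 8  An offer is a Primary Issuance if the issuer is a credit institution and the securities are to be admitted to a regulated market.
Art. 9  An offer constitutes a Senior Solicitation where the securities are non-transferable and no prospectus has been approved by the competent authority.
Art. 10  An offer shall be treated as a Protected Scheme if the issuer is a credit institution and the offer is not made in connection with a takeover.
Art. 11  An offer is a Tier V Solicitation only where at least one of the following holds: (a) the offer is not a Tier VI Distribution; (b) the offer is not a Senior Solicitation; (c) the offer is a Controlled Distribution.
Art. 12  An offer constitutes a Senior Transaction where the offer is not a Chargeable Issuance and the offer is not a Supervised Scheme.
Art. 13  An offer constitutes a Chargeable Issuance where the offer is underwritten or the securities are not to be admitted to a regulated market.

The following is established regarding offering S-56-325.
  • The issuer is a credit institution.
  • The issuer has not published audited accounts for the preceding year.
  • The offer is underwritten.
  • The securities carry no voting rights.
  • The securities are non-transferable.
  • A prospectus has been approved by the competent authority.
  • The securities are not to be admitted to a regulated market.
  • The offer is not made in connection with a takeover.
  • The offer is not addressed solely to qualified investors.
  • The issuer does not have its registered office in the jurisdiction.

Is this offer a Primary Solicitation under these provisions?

Yes

Under article 6: the issuer has its registered office in the jurisdiction? no; and the issuer has published audited accounts for the preceding year? no; and the securities are transferable? no. So the offer is not a Tier VI Distribution.
Under article 9: the securities are non-transferable? yes; and no prospectus has been approved by the competent authority? no. So the offer is not a Senior Solicitation.
Under article 5: the issuer has published audited accounts for the preceding year? no; or the securities carry voting rights? no. So the offer is not a Controlled Distribution.
Under article 11: not a Tier VI Distribution (article 6)? yes; or not a Senior Solicitation (article 9)? yes; or Controlled Distribution (article 5)? no. So the offer is a Tier V Solicitation.
Under article 4: the offer is not made in connection with a takeover? yes; and the issuer has not published audited accounts for the preceding year? yes. So the offer is a Critical Issuance.
Under article 7: the offer is not underwritten? no; and the offer is addressed solely to qualified investors? no; and Critical Issuance (article 4)? yes. So the offer is not a Tier III Issuance.
Under article 10: the issuer is a credit institution? yes; and the offer is not made in connection with a takeover? yes. So the offer is a Protected Scheme.
Under article 2: Tier V Solicitation (article 11)? yes; Tier III Issuance (article 7)? no; Protected Scheme (article 10)? yes — 2 of 3 hold (need ≥2) → satisfied.
Under article 13: the offer is underwritten? yes; or the securities are not to be admitted to a regulated market? yes. So the offer is a Chargeable Issuance.
Under article 3: the issuer is a credit institution? yes; and the securities carry no voting rights? yes. So the offer is a Supervised Scheme.
Under article 12: not a Chargeable Issuance (article 13)? no; and not a Supervised Scheme (article 3)? no. So the offer is not a Senior Transaction.
Under article 1: Reportable Distribution (article 2)? yes; and not a Senior Transaction (article 12)? yes. So the offer is a Primary Solicitation.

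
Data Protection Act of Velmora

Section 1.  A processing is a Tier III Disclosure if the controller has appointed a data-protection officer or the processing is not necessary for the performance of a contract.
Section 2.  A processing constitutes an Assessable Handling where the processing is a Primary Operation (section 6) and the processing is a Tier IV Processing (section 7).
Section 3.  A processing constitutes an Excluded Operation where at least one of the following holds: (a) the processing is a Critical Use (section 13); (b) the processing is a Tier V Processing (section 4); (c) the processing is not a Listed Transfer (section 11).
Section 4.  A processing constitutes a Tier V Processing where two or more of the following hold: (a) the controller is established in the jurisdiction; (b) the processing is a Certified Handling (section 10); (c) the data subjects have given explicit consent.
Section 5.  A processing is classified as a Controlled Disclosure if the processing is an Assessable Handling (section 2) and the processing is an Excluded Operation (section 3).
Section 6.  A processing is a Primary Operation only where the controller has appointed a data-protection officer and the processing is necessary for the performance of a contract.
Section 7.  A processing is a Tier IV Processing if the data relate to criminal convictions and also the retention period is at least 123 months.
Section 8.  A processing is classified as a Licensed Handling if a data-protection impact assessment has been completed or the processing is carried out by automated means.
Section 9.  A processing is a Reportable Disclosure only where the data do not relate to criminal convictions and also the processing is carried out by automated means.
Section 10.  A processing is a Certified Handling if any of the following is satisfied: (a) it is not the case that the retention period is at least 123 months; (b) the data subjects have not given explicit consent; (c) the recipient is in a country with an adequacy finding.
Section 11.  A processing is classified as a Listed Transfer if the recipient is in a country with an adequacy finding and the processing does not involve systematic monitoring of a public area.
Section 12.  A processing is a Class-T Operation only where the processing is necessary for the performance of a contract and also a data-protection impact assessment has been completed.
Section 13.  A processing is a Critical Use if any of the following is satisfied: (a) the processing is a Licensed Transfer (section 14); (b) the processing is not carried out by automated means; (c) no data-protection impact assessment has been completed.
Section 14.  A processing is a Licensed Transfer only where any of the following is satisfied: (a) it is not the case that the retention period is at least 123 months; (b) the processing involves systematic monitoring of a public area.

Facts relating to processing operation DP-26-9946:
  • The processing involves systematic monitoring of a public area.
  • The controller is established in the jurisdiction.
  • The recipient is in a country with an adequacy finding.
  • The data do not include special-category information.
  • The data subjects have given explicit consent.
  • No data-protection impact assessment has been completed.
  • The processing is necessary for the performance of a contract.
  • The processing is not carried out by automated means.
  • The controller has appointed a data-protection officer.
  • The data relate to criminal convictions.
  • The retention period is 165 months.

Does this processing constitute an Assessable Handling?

Yes

Under section 6: the controller has appointed a data-protection officer? yes; and the processing is necessary for the performance of a contract? yes. So the processing is a Primary Operation.
Under section 7: the data relate to criminal convictions? yes; and retention period: 165 months ≥ 123 months? yes. So the processing is a Tier IV Processing.
Under section 2: Primary Operation (section 6)? yes; and Tier IV Processing (section 7)? yes. So the processing is an Assessable Handling.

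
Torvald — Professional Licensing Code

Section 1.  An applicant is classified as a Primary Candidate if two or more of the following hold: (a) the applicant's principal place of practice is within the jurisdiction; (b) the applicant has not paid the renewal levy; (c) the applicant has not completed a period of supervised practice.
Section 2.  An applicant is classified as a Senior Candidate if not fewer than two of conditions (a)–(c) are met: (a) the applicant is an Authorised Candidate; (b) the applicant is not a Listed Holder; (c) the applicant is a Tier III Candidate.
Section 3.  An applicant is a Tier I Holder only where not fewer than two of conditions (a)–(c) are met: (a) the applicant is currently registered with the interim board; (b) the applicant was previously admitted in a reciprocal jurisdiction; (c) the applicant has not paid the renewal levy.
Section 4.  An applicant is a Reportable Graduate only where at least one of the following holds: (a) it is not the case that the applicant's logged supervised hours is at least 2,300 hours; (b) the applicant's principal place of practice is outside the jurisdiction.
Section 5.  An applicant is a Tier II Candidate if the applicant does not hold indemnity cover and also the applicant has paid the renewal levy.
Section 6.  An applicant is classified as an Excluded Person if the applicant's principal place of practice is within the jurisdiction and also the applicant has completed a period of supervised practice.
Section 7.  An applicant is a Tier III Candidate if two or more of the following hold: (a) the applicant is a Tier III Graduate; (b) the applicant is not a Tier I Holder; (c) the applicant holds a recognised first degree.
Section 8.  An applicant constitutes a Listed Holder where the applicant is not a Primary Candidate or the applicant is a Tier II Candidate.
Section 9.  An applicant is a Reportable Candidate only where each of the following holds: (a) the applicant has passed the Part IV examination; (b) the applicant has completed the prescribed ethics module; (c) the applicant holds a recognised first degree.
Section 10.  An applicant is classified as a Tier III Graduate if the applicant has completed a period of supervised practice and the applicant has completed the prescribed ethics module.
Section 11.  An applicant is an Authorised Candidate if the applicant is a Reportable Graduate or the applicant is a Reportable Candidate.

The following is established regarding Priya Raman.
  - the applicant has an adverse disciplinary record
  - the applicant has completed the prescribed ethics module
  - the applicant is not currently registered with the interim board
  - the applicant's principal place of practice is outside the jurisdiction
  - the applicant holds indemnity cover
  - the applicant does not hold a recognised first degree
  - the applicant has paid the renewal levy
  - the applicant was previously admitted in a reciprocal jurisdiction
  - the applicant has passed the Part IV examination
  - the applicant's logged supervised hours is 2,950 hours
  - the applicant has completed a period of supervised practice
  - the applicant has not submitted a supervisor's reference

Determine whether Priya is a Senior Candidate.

section 4 — Reportable Graduate: [applicant's logged supervised hours: 2,950 hours ≥ 2,300 hours? yes, so negated condition no] OR [the applicant's principal place of practice is outside the jurisdiction? yes] → satisfied.
section 9 — Reportable Candidate: [the applicant has passed the Part IV examination? yes] AND [the applicant has completed the prescribed ethics module? yes] AND [the applicant holds a recognised first degree? no] → not satisfied.
section 11 — Authorised Candidate: [Reportable Graduate (section 4)? yes] OR [Reportable Candidate (section 9)? no] → satisfied.
section 1 — Primary Candidate: the applicant's principal place of practice is within the jurisdiction? no; the applicant has not paid the renewal levy? no; the applicant has not completed a period of supervised practice? no — 0 of 3 hold (need ≥2) → not satisfied.
section 5 — Tier II Candidate: [the applicant does not hold indemnity cover? no] AND [the applicant has paid the renewal levy? yes] → not satisfied.
section 8 — Listed Holder: [not a Primary Candidate (section 1)? yes] OR [Tier II Candidate (section 5)? no] → satisfied.
section 10 — Tier III Graduate: [the applicant has completed a period of supervised practice? yes] AND [the applicant has completed the prescribed ethics module? yes] → satisfied.
section 3 — Tier I Holder: the applicant is currently registered with the interim board? no; the applicant was previously admitted in a reciprocal jurisdiction? yes; the applicant has not paid the renewal levy? no — 1 of 3 hold (need ≥2) → not satisfied.
section 7 — Tier III Candidate: Tier III Graduate (section 10)? yes; not a Tier I Holder (section 3)? yes; the applicant holds a recognised first degree? no — 2 of 3 hold (need ≥2) → satisfied.
section 2 — Senior Candidate: Authorised Candidate (section 11)? yes; not a Listed Holder (section 8)? no; Tier III Candidate (section 7)? yes — 2 of 3 hold (need ≥2) → satisfied.

Yes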